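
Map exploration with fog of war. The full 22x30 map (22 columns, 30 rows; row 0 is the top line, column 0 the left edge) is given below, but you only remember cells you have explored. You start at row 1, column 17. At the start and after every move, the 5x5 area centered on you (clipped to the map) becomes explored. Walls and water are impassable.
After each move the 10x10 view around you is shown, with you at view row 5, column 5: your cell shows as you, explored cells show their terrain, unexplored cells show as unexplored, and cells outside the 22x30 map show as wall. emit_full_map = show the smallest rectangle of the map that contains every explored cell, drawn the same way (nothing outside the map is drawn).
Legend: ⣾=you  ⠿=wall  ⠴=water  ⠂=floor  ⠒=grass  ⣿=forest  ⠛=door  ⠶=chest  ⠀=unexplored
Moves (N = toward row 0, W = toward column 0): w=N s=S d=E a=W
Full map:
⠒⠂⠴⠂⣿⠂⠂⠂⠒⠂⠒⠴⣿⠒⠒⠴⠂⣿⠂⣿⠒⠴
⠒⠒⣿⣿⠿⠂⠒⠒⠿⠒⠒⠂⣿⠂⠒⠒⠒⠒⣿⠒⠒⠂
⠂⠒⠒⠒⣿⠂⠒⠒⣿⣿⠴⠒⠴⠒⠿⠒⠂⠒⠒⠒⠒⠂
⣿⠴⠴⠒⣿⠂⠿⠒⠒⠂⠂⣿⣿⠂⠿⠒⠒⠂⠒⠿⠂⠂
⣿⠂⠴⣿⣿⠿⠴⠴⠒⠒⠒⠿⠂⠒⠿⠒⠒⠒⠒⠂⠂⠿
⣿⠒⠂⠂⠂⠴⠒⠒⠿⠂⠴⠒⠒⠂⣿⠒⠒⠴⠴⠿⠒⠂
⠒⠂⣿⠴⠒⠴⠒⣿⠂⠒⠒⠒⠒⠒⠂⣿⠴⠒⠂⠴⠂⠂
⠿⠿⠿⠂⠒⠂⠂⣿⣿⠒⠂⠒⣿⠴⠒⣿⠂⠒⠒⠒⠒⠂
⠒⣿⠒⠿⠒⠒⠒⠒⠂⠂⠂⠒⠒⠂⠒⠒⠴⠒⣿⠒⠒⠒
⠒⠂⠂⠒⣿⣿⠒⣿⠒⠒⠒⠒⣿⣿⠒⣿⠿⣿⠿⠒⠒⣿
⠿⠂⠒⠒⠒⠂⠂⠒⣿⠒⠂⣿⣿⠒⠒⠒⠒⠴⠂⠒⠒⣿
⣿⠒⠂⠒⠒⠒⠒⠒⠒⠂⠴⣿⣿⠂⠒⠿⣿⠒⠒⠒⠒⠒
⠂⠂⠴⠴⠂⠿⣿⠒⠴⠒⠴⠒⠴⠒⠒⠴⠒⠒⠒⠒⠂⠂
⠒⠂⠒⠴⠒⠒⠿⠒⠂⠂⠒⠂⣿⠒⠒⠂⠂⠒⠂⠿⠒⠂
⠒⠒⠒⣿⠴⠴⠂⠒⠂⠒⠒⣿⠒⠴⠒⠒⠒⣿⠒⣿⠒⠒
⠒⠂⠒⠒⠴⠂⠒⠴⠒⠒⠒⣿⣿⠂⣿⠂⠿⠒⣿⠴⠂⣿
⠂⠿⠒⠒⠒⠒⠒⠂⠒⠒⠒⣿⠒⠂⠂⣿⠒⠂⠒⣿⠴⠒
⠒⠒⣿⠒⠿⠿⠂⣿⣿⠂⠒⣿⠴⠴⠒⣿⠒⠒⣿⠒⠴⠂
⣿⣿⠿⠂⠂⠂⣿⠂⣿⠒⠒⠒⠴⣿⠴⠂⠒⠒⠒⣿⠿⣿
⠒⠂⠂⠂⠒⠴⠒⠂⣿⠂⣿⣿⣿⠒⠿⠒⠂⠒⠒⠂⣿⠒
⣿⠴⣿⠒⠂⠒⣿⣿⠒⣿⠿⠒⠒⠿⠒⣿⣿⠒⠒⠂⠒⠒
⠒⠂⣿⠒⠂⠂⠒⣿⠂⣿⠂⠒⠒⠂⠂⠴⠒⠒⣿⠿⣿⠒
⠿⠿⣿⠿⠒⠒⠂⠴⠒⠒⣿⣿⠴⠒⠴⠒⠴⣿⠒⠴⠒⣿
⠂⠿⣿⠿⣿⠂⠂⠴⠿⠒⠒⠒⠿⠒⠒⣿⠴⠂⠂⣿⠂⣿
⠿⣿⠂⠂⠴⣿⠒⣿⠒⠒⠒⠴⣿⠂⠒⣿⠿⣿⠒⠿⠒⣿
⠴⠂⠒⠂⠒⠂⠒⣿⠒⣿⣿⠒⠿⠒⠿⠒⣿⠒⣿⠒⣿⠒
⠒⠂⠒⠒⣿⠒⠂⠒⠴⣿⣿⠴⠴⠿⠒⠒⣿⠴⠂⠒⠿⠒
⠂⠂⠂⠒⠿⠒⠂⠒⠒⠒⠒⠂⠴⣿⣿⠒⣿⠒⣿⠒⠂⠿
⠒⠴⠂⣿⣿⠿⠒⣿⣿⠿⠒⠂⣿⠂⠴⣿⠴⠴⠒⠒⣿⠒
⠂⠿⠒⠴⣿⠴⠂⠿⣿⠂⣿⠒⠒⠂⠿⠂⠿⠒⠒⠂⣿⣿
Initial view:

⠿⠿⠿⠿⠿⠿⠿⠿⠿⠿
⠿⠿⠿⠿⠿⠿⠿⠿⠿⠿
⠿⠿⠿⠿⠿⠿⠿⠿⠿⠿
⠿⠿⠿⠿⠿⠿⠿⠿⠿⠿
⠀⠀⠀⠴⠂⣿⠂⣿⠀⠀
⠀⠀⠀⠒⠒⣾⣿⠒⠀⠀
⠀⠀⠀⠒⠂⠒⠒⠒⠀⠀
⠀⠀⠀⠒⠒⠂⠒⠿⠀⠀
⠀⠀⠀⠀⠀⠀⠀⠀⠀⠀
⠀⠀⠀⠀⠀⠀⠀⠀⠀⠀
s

⠿⠿⠿⠿⠿⠿⠿⠿⠿⠿
⠿⠿⠿⠿⠿⠿⠿⠿⠿⠿
⠿⠿⠿⠿⠿⠿⠿⠿⠿⠿
⠀⠀⠀⠴⠂⣿⠂⣿⠀⠀
⠀⠀⠀⠒⠒⠒⣿⠒⠀⠀
⠀⠀⠀⠒⠂⣾⠒⠒⠀⠀
⠀⠀⠀⠒⠒⠂⠒⠿⠀⠀
⠀⠀⠀⠒⠒⠒⠒⠂⠀⠀
⠀⠀⠀⠀⠀⠀⠀⠀⠀⠀
⠀⠀⠀⠀⠀⠀⠀⠀⠀⠀

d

⠿⠿⠿⠿⠿⠿⠿⠿⠿⠿
⠿⠿⠿⠿⠿⠿⠿⠿⠿⠿
⠿⠿⠿⠿⠿⠿⠿⠿⠿⠿
⠀⠀⠴⠂⣿⠂⣿⠒⠀⠿
⠀⠀⠒⠒⠒⣿⠒⠒⠀⠿
⠀⠀⠒⠂⠒⣾⠒⠒⠀⠿
⠀⠀⠒⠒⠂⠒⠿⠂⠀⠿
⠀⠀⠒⠒⠒⠒⠂⠂⠀⠿
⠀⠀⠀⠀⠀⠀⠀⠀⠀⠿
⠀⠀⠀⠀⠀⠀⠀⠀⠀⠿

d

⠿⠿⠿⠿⠿⠿⠿⠿⠿⠿
⠿⠿⠿⠿⠿⠿⠿⠿⠿⠿
⠿⠿⠿⠿⠿⠿⠿⠿⠿⠿
⠀⠴⠂⣿⠂⣿⠒⠴⠿⠿
⠀⠒⠒⠒⣿⠒⠒⠂⠿⠿
⠀⠒⠂⠒⠒⣾⠒⠂⠿⠿
⠀⠒⠒⠂⠒⠿⠂⠂⠿⠿
⠀⠒⠒⠒⠒⠂⠂⠿⠿⠿
⠀⠀⠀⠀⠀⠀⠀⠀⠿⠿
⠀⠀⠀⠀⠀⠀⠀⠀⠿⠿

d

⠿⠿⠿⠿⠿⠿⠿⠿⠿⠿
⠿⠿⠿⠿⠿⠿⠿⠿⠿⠿
⠿⠿⠿⠿⠿⠿⠿⠿⠿⠿
⠴⠂⣿⠂⣿⠒⠴⠿⠿⠿
⠒⠒⠒⣿⠒⠒⠂⠿⠿⠿
⠒⠂⠒⠒⠒⣾⠂⠿⠿⠿
⠒⠒⠂⠒⠿⠂⠂⠿⠿⠿
⠒⠒⠒⠒⠂⠂⠿⠿⠿⠿
⠀⠀⠀⠀⠀⠀⠀⠿⠿⠿
⠀⠀⠀⠀⠀⠀⠀⠿⠿⠿

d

⠿⠿⠿⠿⠿⠿⠿⠿⠿⠿
⠿⠿⠿⠿⠿⠿⠿⠿⠿⠿
⠿⠿⠿⠿⠿⠿⠿⠿⠿⠿
⠂⣿⠂⣿⠒⠴⠿⠿⠿⠿
⠒⠒⣿⠒⠒⠂⠿⠿⠿⠿
⠂⠒⠒⠒⠒⣾⠿⠿⠿⠿
⠒⠂⠒⠿⠂⠂⠿⠿⠿⠿
⠒⠒⠒⠂⠂⠿⠿⠿⠿⠿
⠀⠀⠀⠀⠀⠀⠿⠿⠿⠿
⠀⠀⠀⠀⠀⠀⠿⠿⠿⠿

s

⠿⠿⠿⠿⠿⠿⠿⠿⠿⠿
⠿⠿⠿⠿⠿⠿⠿⠿⠿⠿
⠂⣿⠂⣿⠒⠴⠿⠿⠿⠿
⠒⠒⣿⠒⠒⠂⠿⠿⠿⠿
⠂⠒⠒⠒⠒⠂⠿⠿⠿⠿
⠒⠂⠒⠿⠂⣾⠿⠿⠿⠿
⠒⠒⠒⠂⠂⠿⠿⠿⠿⠿
⠀⠀⠀⠿⠒⠂⠿⠿⠿⠿
⠀⠀⠀⠀⠀⠀⠿⠿⠿⠿
⠀⠀⠀⠀⠀⠀⠿⠿⠿⠿

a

⠿⠿⠿⠿⠿⠿⠿⠿⠿⠿
⠿⠿⠿⠿⠿⠿⠿⠿⠿⠿
⠴⠂⣿⠂⣿⠒⠴⠿⠿⠿
⠒⠒⠒⣿⠒⠒⠂⠿⠿⠿
⠒⠂⠒⠒⠒⠒⠂⠿⠿⠿
⠒⠒⠂⠒⠿⣾⠂⠿⠿⠿
⠒⠒⠒⠒⠂⠂⠿⠿⠿⠿
⠀⠀⠀⠴⠿⠒⠂⠿⠿⠿
⠀⠀⠀⠀⠀⠀⠀⠿⠿⠿
⠀⠀⠀⠀⠀⠀⠀⠿⠿⠿

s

⠿⠿⠿⠿⠿⠿⠿⠿⠿⠿
⠴⠂⣿⠂⣿⠒⠴⠿⠿⠿
⠒⠒⠒⣿⠒⠒⠂⠿⠿⠿
⠒⠂⠒⠒⠒⠒⠂⠿⠿⠿
⠒⠒⠂⠒⠿⠂⠂⠿⠿⠿
⠒⠒⠒⠒⠂⣾⠿⠿⠿⠿
⠀⠀⠀⠴⠿⠒⠂⠿⠿⠿
⠀⠀⠀⠂⠴⠂⠂⠿⠿⠿
⠀⠀⠀⠀⠀⠀⠀⠿⠿⠿
⠀⠀⠀⠀⠀⠀⠀⠿⠿⠿

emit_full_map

⠴⠂⣿⠂⣿⠒⠴
⠒⠒⠒⣿⠒⠒⠂
⠒⠂⠒⠒⠒⠒⠂
⠒⠒⠂⠒⠿⠂⠂
⠒⠒⠒⠒⠂⣾⠿
⠀⠀⠀⠴⠿⠒⠂
⠀⠀⠀⠂⠴⠂⠂

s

⠴⠂⣿⠂⣿⠒⠴⠿⠿⠿
⠒⠒⠒⣿⠒⠒⠂⠿⠿⠿
⠒⠂⠒⠒⠒⠒⠂⠿⠿⠿
⠒⠒⠂⠒⠿⠂⠂⠿⠿⠿
⠒⠒⠒⠒⠂⠂⠿⠿⠿⠿
⠀⠀⠀⠴⠿⣾⠂⠿⠿⠿
⠀⠀⠀⠂⠴⠂⠂⠿⠿⠿
⠀⠀⠀⠒⠒⠒⠂⠿⠿⠿
⠀⠀⠀⠀⠀⠀⠀⠿⠿⠿
⠀⠀⠀⠀⠀⠀⠀⠿⠿⠿

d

⠂⣿⠂⣿⠒⠴⠿⠿⠿⠿
⠒⠒⣿⠒⠒⠂⠿⠿⠿⠿
⠂⠒⠒⠒⠒⠂⠿⠿⠿⠿
⠒⠂⠒⠿⠂⠂⠿⠿⠿⠿
⠒⠒⠒⠂⠂⠿⠿⠿⠿⠿
⠀⠀⠴⠿⠒⣾⠿⠿⠿⠿
⠀⠀⠂⠴⠂⠂⠿⠿⠿⠿
⠀⠀⠒⠒⠒⠂⠿⠿⠿⠿
⠀⠀⠀⠀⠀⠀⠿⠿⠿⠿
⠀⠀⠀⠀⠀⠀⠿⠿⠿⠿

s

⠒⠒⣿⠒⠒⠂⠿⠿⠿⠿
⠂⠒⠒⠒⠒⠂⠿⠿⠿⠿
⠒⠂⠒⠿⠂⠂⠿⠿⠿⠿
⠒⠒⠒⠂⠂⠿⠿⠿⠿⠿
⠀⠀⠴⠿⠒⠂⠿⠿⠿⠿
⠀⠀⠂⠴⠂⣾⠿⠿⠿⠿
⠀⠀⠒⠒⠒⠂⠿⠿⠿⠿
⠀⠀⠀⠒⠒⠒⠿⠿⠿⠿
⠀⠀⠀⠀⠀⠀⠿⠿⠿⠿
⠀⠀⠀⠀⠀⠀⠿⠿⠿⠿

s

⠂⠒⠒⠒⠒⠂⠿⠿⠿⠿
⠒⠂⠒⠿⠂⠂⠿⠿⠿⠿
⠒⠒⠒⠂⠂⠿⠿⠿⠿⠿
⠀⠀⠴⠿⠒⠂⠿⠿⠿⠿
⠀⠀⠂⠴⠂⠂⠿⠿⠿⠿
⠀⠀⠒⠒⠒⣾⠿⠿⠿⠿
⠀⠀⠀⠒⠒⠒⠿⠿⠿⠿
⠀⠀⠀⠒⠒⣿⠿⠿⠿⠿
⠀⠀⠀⠀⠀⠀⠿⠿⠿⠿
⠀⠀⠀⠀⠀⠀⠿⠿⠿⠿

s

⠒⠂⠒⠿⠂⠂⠿⠿⠿⠿
⠒⠒⠒⠂⠂⠿⠿⠿⠿⠿
⠀⠀⠴⠿⠒⠂⠿⠿⠿⠿
⠀⠀⠂⠴⠂⠂⠿⠿⠿⠿
⠀⠀⠒⠒⠒⠂⠿⠿⠿⠿
⠀⠀⠀⠒⠒⣾⠿⠿⠿⠿
⠀⠀⠀⠒⠒⣿⠿⠿⠿⠿
⠀⠀⠀⠒⠒⣿⠿⠿⠿⠿
⠀⠀⠀⠀⠀⠀⠿⠿⠿⠿
⠀⠀⠀⠀⠀⠀⠿⠿⠿⠿

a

⠒⠒⠂⠒⠿⠂⠂⠿⠿⠿
⠒⠒⠒⠒⠂⠂⠿⠿⠿⠿
⠀⠀⠀⠴⠿⠒⠂⠿⠿⠿
⠀⠀⠀⠂⠴⠂⠂⠿⠿⠿
⠀⠀⠀⠒⠒⠒⠂⠿⠿⠿
⠀⠀⠀⣿⠒⣾⠒⠿⠿⠿
⠀⠀⠀⠿⠒⠒⣿⠿⠿⠿
⠀⠀⠀⠂⠒⠒⣿⠿⠿⠿
⠀⠀⠀⠀⠀⠀⠀⠿⠿⠿
⠀⠀⠀⠀⠀⠀⠀⠿⠿⠿

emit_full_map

⠴⠂⣿⠂⣿⠒⠴
⠒⠒⠒⣿⠒⠒⠂
⠒⠂⠒⠒⠒⠒⠂
⠒⠒⠂⠒⠿⠂⠂
⠒⠒⠒⠒⠂⠂⠿
⠀⠀⠀⠴⠿⠒⠂
⠀⠀⠀⠂⠴⠂⠂
⠀⠀⠀⠒⠒⠒⠂
⠀⠀⠀⣿⠒⣾⠒
⠀⠀⠀⠿⠒⠒⣿
⠀⠀⠀⠂⠒⠒⣿

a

⠀⠒⠒⠂⠒⠿⠂⠂⠿⠿
⠀⠒⠒⠒⠒⠂⠂⠿⠿⠿
⠀⠀⠀⠀⠴⠿⠒⠂⠿⠿
⠀⠀⠀⠒⠂⠴⠂⠂⠿⠿
⠀⠀⠀⠒⠒⠒⠒⠂⠿⠿
⠀⠀⠀⠒⣿⣾⠒⠒⠿⠿
⠀⠀⠀⣿⠿⠒⠒⣿⠿⠿
⠀⠀⠀⠴⠂⠒⠒⣿⠿⠿
⠀⠀⠀⠀⠀⠀⠀⠀⠿⠿
⠀⠀⠀⠀⠀⠀⠀⠀⠿⠿

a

⠀⠀⠒⠒⠂⠒⠿⠂⠂⠿
⠀⠀⠒⠒⠒⠒⠂⠂⠿⠿
⠀⠀⠀⠀⠀⠴⠿⠒⠂⠿
⠀⠀⠀⠴⠒⠂⠴⠂⠂⠿
⠀⠀⠀⠂⠒⠒⠒⠒⠂⠿
⠀⠀⠀⠴⠒⣾⠒⠒⠒⠿
⠀⠀⠀⠿⣿⠿⠒⠒⣿⠿
⠀⠀⠀⠒⠴⠂⠒⠒⣿⠿
⠀⠀⠀⠀⠀⠀⠀⠀⠀⠿
⠀⠀⠀⠀⠀⠀⠀⠀⠀⠿

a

⠀⠀⠀⠒⠒⠂⠒⠿⠂⠂
⠀⠀⠀⠒⠒⠒⠒⠂⠂⠿
⠀⠀⠀⠀⠀⠀⠴⠿⠒⠂
⠀⠀⠀⣿⠴⠒⠂⠴⠂⠂
⠀⠀⠀⣿⠂⠒⠒⠒⠒⠂
⠀⠀⠀⠒⠴⣾⣿⠒⠒⠒
⠀⠀⠀⣿⠿⣿⠿⠒⠒⣿
⠀⠀⠀⠒⠒⠴⠂⠒⠒⣿
⠀⠀⠀⠀⠀⠀⠀⠀⠀⠀
⠀⠀⠀⠀⠀⠀⠀⠀⠀⠀

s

⠀⠀⠀⠒⠒⠒⠒⠂⠂⠿
⠀⠀⠀⠀⠀⠀⠴⠿⠒⠂
⠀⠀⠀⣿⠴⠒⠂⠴⠂⠂
⠀⠀⠀⣿⠂⠒⠒⠒⠒⠂
⠀⠀⠀⠒⠴⠒⣿⠒⠒⠒
⠀⠀⠀⣿⠿⣾⠿⠒⠒⣿
⠀⠀⠀⠒⠒⠴⠂⠒⠒⣿
⠀⠀⠀⠿⣿⠒⠒⠒⠀⠀
⠀⠀⠀⠀⠀⠀⠀⠀⠀⠀
⠀⠀⠀⠀⠀⠀⠀⠀⠀⠀

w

⠀⠀⠀⠒⠒⠂⠒⠿⠂⠂
⠀⠀⠀⠒⠒⠒⠒⠂⠂⠿
⠀⠀⠀⠀⠀⠀⠴⠿⠒⠂
⠀⠀⠀⣿⠴⠒⠂⠴⠂⠂
⠀⠀⠀⣿⠂⠒⠒⠒⠒⠂
⠀⠀⠀⠒⠴⣾⣿⠒⠒⠒
⠀⠀⠀⣿⠿⣿⠿⠒⠒⣿
⠀⠀⠀⠒⠒⠴⠂⠒⠒⣿
⠀⠀⠀⠿⣿⠒⠒⠒⠀⠀
⠀⠀⠀⠀⠀⠀⠀⠀⠀⠀

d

⠀⠀⠒⠒⠂⠒⠿⠂⠂⠿
⠀⠀⠒⠒⠒⠒⠂⠂⠿⠿
⠀⠀⠀⠀⠀⠴⠿⠒⠂⠿
⠀⠀⣿⠴⠒⠂⠴⠂⠂⠿
⠀⠀⣿⠂⠒⠒⠒⠒⠂⠿
⠀⠀⠒⠴⠒⣾⠒⠒⠒⠿
⠀⠀⣿⠿⣿⠿⠒⠒⣿⠿
⠀⠀⠒⠒⠴⠂⠒⠒⣿⠿
⠀⠀⠿⣿⠒⠒⠒⠀⠀⠿
⠀⠀⠀⠀⠀⠀⠀⠀⠀⠿

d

⠀⠒⠒⠂⠒⠿⠂⠂⠿⠿
⠀⠒⠒⠒⠒⠂⠂⠿⠿⠿
⠀⠀⠀⠀⠴⠿⠒⠂⠿⠿
⠀⣿⠴⠒⠂⠴⠂⠂⠿⠿
⠀⣿⠂⠒⠒⠒⠒⠂⠿⠿
⠀⠒⠴⠒⣿⣾⠒⠒⠿⠿
⠀⣿⠿⣿⠿⠒⠒⣿⠿⠿
⠀⠒⠒⠴⠂⠒⠒⣿⠿⠿
⠀⠿⣿⠒⠒⠒⠀⠀⠿⠿
⠀⠀⠀⠀⠀⠀⠀⠀⠿⠿

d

⠒⠒⠂⠒⠿⠂⠂⠿⠿⠿
⠒⠒⠒⠒⠂⠂⠿⠿⠿⠿
⠀⠀⠀⠴⠿⠒⠂⠿⠿⠿
⣿⠴⠒⠂⠴⠂⠂⠿⠿⠿
⣿⠂⠒⠒⠒⠒⠂⠿⠿⠿
⠒⠴⠒⣿⠒⣾⠒⠿⠿⠿
⣿⠿⣿⠿⠒⠒⣿⠿⠿⠿
⠒⠒⠴⠂⠒⠒⣿⠿⠿⠿
⠿⣿⠒⠒⠒⠀⠀⠿⠿⠿
⠀⠀⠀⠀⠀⠀⠀⠿⠿⠿

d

⠒⠂⠒⠿⠂⠂⠿⠿⠿⠿
⠒⠒⠒⠂⠂⠿⠿⠿⠿⠿
⠀⠀⠴⠿⠒⠂⠿⠿⠿⠿
⠴⠒⠂⠴⠂⠂⠿⠿⠿⠿
⠂⠒⠒⠒⠒⠂⠿⠿⠿⠿
⠴⠒⣿⠒⠒⣾⠿⠿⠿⠿
⠿⣿⠿⠒⠒⣿⠿⠿⠿⠿
⠒⠴⠂⠒⠒⣿⠿⠿⠿⠿
⣿⠒⠒⠒⠀⠀⠿⠿⠿⠿
⠀⠀⠀⠀⠀⠀⠿⠿⠿⠿

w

⠂⠒⠒⠒⠒⠂⠿⠿⠿⠿
⠒⠂⠒⠿⠂⠂⠿⠿⠿⠿
⠒⠒⠒⠂⠂⠿⠿⠿⠿⠿
⠀⠀⠴⠿⠒⠂⠿⠿⠿⠿
⠴⠒⠂⠴⠂⠂⠿⠿⠿⠿
⠂⠒⠒⠒⠒⣾⠿⠿⠿⠿
⠴⠒⣿⠒⠒⠒⠿⠿⠿⠿
⠿⣿⠿⠒⠒⣿⠿⠿⠿⠿
⠒⠴⠂⠒⠒⣿⠿⠿⠿⠿
⣿⠒⠒⠒⠀⠀⠿⠿⠿⠿

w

⠒⠒⣿⠒⠒⠂⠿⠿⠿⠿
⠂⠒⠒⠒⠒⠂⠿⠿⠿⠿
⠒⠂⠒⠿⠂⠂⠿⠿⠿⠿
⠒⠒⠒⠂⠂⠿⠿⠿⠿⠿
⠀⠀⠴⠿⠒⠂⠿⠿⠿⠿
⠴⠒⠂⠴⠂⣾⠿⠿⠿⠿
⠂⠒⠒⠒⠒⠂⠿⠿⠿⠿
⠴⠒⣿⠒⠒⠒⠿⠿⠿⠿
⠿⣿⠿⠒⠒⣿⠿⠿⠿⠿
⠒⠴⠂⠒⠒⣿⠿⠿⠿⠿

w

⠂⣿⠂⣿⠒⠴⠿⠿⠿⠿
⠒⠒⣿⠒⠒⠂⠿⠿⠿⠿
⠂⠒⠒⠒⠒⠂⠿⠿⠿⠿
⠒⠂⠒⠿⠂⠂⠿⠿⠿⠿
⠒⠒⠒⠂⠂⠿⠿⠿⠿⠿
⠀⠀⠴⠿⠒⣾⠿⠿⠿⠿
⠴⠒⠂⠴⠂⠂⠿⠿⠿⠿
⠂⠒⠒⠒⠒⠂⠿⠿⠿⠿
⠴⠒⣿⠒⠒⠒⠿⠿⠿⠿
⠿⣿⠿⠒⠒⣿⠿⠿⠿⠿

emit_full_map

⠴⠂⣿⠂⣿⠒⠴
⠒⠒⠒⣿⠒⠒⠂
⠒⠂⠒⠒⠒⠒⠂
⠒⠒⠂⠒⠿⠂⠂
⠒⠒⠒⠒⠂⠂⠿
⠀⠀⠀⠴⠿⠒⣾
⣿⠴⠒⠂⠴⠂⠂
⣿⠂⠒⠒⠒⠒⠂
⠒⠴⠒⣿⠒⠒⠒
⣿⠿⣿⠿⠒⠒⣿
⠒⠒⠴⠂⠒⠒⣿
⠿⣿⠒⠒⠒⠀⠀

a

⠴⠂⣿⠂⣿⠒⠴⠿⠿⠿
⠒⠒⠒⣿⠒⠒⠂⠿⠿⠿
⠒⠂⠒⠒⠒⠒⠂⠿⠿⠿
⠒⠒⠂⠒⠿⠂⠂⠿⠿⠿
⠒⠒⠒⠒⠂⠂⠿⠿⠿⠿
⠀⠀⠀⠴⠿⣾⠂⠿⠿⠿
⣿⠴⠒⠂⠴⠂⠂⠿⠿⠿
⣿⠂⠒⠒⠒⠒⠂⠿⠿⠿
⠒⠴⠒⣿⠒⠒⠒⠿⠿⠿
⣿⠿⣿⠿⠒⠒⣿⠿⠿⠿

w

⠿⠿⠿⠿⠿⠿⠿⠿⠿⠿
⠴⠂⣿⠂⣿⠒⠴⠿⠿⠿
⠒⠒⠒⣿⠒⠒⠂⠿⠿⠿
⠒⠂⠒⠒⠒⠒⠂⠿⠿⠿
⠒⠒⠂⠒⠿⠂⠂⠿⠿⠿
⠒⠒⠒⠒⠂⣾⠿⠿⠿⠿
⠀⠀⠀⠴⠿⠒⠂⠿⠿⠿
⣿⠴⠒⠂⠴⠂⠂⠿⠿⠿
⣿⠂⠒⠒⠒⠒⠂⠿⠿⠿
⠒⠴⠒⣿⠒⠒⠒⠿⠿⠿

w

⠿⠿⠿⠿⠿⠿⠿⠿⠿⠿
⠿⠿⠿⠿⠿⠿⠿⠿⠿⠿
⠴⠂⣿⠂⣿⠒⠴⠿⠿⠿
⠒⠒⠒⣿⠒⠒⠂⠿⠿⠿
⠒⠂⠒⠒⠒⠒⠂⠿⠿⠿
⠒⠒⠂⠒⠿⣾⠂⠿⠿⠿
⠒⠒⠒⠒⠂⠂⠿⠿⠿⠿
⠀⠀⠀⠴⠿⠒⠂⠿⠿⠿
⣿⠴⠒⠂⠴⠂⠂⠿⠿⠿
⣿⠂⠒⠒⠒⠒⠂⠿⠿⠿

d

⠿⠿⠿⠿⠿⠿⠿⠿⠿⠿
⠿⠿⠿⠿⠿⠿⠿⠿⠿⠿
⠂⣿⠂⣿⠒⠴⠿⠿⠿⠿
⠒⠒⣿⠒⠒⠂⠿⠿⠿⠿
⠂⠒⠒⠒⠒⠂⠿⠿⠿⠿
⠒⠂⠒⠿⠂⣾⠿⠿⠿⠿
⠒⠒⠒⠂⠂⠿⠿⠿⠿⠿
⠀⠀⠴⠿⠒⠂⠿⠿⠿⠿
⠴⠒⠂⠴⠂⠂⠿⠿⠿⠿
⠂⠒⠒⠒⠒⠂⠿⠿⠿⠿

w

⠿⠿⠿⠿⠿⠿⠿⠿⠿⠿
⠿⠿⠿⠿⠿⠿⠿⠿⠿⠿
⠿⠿⠿⠿⠿⠿⠿⠿⠿⠿
⠂⣿⠂⣿⠒⠴⠿⠿⠿⠿
⠒⠒⣿⠒⠒⠂⠿⠿⠿⠿
⠂⠒⠒⠒⠒⣾⠿⠿⠿⠿
⠒⠂⠒⠿⠂⠂⠿⠿⠿⠿
⠒⠒⠒⠂⠂⠿⠿⠿⠿⠿
⠀⠀⠴⠿⠒⠂⠿⠿⠿⠿
⠴⠒⠂⠴⠂⠂⠿⠿⠿⠿

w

⠿⠿⠿⠿⠿⠿⠿⠿⠿⠿
⠿⠿⠿⠿⠿⠿⠿⠿⠿⠿
⠿⠿⠿⠿⠿⠿⠿⠿⠿⠿
⠿⠿⠿⠿⠿⠿⠿⠿⠿⠿
⠂⣿⠂⣿⠒⠴⠿⠿⠿⠿
⠒⠒⣿⠒⠒⣾⠿⠿⠿⠿
⠂⠒⠒⠒⠒⠂⠿⠿⠿⠿
⠒⠂⠒⠿⠂⠂⠿⠿⠿⠿
⠒⠒⠒⠂⠂⠿⠿⠿⠿⠿
⠀⠀⠴⠿⠒⠂⠿⠿⠿⠿

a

⠿⠿⠿⠿⠿⠿⠿⠿⠿⠿
⠿⠿⠿⠿⠿⠿⠿⠿⠿⠿
⠿⠿⠿⠿⠿⠿⠿⠿⠿⠿
⠿⠿⠿⠿⠿⠿⠿⠿⠿⠿
⠴⠂⣿⠂⣿⠒⠴⠿⠿⠿
⠒⠒⠒⣿⠒⣾⠂⠿⠿⠿
⠒⠂⠒⠒⠒⠒⠂⠿⠿⠿
⠒⠒⠂⠒⠿⠂⠂⠿⠿⠿
⠒⠒⠒⠒⠂⠂⠿⠿⠿⠿
⠀⠀⠀⠴⠿⠒⠂⠿⠿⠿

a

⠿⠿⠿⠿⠿⠿⠿⠿⠿⠿
⠿⠿⠿⠿⠿⠿⠿⠿⠿⠿
⠿⠿⠿⠿⠿⠿⠿⠿⠿⠿
⠿⠿⠿⠿⠿⠿⠿⠿⠿⠿
⠀⠴⠂⣿⠂⣿⠒⠴⠿⠿
⠀⠒⠒⠒⣿⣾⠒⠂⠿⠿
⠀⠒⠂⠒⠒⠒⠒⠂⠿⠿
⠀⠒⠒⠂⠒⠿⠂⠂⠿⠿
⠀⠒⠒⠒⠒⠂⠂⠿⠿⠿
⠀⠀⠀⠀⠴⠿⠒⠂⠿⠿

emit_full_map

⠴⠂⣿⠂⣿⠒⠴
⠒⠒⠒⣿⣾⠒⠂
⠒⠂⠒⠒⠒⠒⠂
⠒⠒⠂⠒⠿⠂⠂
⠒⠒⠒⠒⠂⠂⠿
⠀⠀⠀⠴⠿⠒⠂
⣿⠴⠒⠂⠴⠂⠂
⣿⠂⠒⠒⠒⠒⠂
⠒⠴⠒⣿⠒⠒⠒
⣿⠿⣿⠿⠒⠒⣿
⠒⠒⠴⠂⠒⠒⣿
⠿⣿⠒⠒⠒⠀⠀


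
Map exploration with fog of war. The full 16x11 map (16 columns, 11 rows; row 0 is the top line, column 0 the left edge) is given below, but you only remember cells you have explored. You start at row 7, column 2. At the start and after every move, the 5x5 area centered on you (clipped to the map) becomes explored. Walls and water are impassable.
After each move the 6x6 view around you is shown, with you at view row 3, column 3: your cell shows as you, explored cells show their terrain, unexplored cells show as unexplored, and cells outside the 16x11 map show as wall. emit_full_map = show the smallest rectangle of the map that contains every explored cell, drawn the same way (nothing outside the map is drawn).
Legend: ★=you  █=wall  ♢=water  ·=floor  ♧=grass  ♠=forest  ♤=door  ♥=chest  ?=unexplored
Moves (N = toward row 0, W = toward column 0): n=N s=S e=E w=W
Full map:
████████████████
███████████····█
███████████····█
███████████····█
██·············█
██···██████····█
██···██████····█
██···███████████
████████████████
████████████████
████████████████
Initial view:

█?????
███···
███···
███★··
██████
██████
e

??????
██···█
██···█
██·★·█
██████
██████

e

??????
█···██
█···██
█··★██
██████
██████

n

??????
?·····
█···██
█··★██
█···██
██████

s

?·····
█···██
█···██
█··★██
██████
██████

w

??····
██···█
██···█
██·★·█
██████
██████

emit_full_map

??·····
██···██
██···██
██·★·██
███████
███████

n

??????
?█····
██···█
██·★·█
██···█
██████

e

??????
█·····
█···██
█··★██
█···██
██████

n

??????
?█████
█·····
█··★██
█···██
█···██

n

??????
?█████
?█████
█··★··
█···██
█···██

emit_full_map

??█████
??█████
?█··★··
██···██
██···██
██···██
███████
███████

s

?█████
?█████
█·····
█··★██
█···██
█···██

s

?█████
█·····
█···██
█··★██
█···██
██████

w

??████
?█····
██···█
██·★·█
██···█
██████

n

??████
?█████
?█····
██·★·█
██···█
██···█

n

??????
?█████
?█████
?█·★··
██···█
██···█

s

?█████
?█████
?█····
██·★·█
██···█
██···█

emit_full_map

?██████
?██████
?█·····
██·★·██
██···██
██···██
███████
███████

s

?█████
?█····
██···█
██·★·█
██···█
██████

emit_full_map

?██████
?██████
?█·····
██···██
██·★·██
██···██
███████
███████


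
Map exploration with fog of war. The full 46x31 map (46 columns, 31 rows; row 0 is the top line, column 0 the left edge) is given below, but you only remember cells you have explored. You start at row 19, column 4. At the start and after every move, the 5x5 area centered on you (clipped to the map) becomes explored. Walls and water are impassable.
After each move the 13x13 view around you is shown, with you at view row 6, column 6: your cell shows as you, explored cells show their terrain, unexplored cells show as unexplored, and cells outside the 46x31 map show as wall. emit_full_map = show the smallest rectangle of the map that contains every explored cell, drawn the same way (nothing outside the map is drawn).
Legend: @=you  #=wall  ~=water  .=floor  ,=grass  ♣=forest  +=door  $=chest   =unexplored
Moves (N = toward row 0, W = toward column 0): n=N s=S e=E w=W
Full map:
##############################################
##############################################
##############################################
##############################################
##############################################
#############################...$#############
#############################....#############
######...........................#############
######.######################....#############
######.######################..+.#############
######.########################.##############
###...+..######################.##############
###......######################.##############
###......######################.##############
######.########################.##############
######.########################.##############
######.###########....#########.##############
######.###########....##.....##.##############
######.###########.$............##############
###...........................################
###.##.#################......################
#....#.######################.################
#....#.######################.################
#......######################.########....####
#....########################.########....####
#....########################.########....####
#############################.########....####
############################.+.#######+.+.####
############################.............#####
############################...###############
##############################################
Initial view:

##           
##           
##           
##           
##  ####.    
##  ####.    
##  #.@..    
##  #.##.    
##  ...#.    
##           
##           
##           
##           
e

#            
#            
#            
#            
#  ####.#    
#  ####.#    
#  #..@..    
#  #.##.#    
#  ...#.#    
#            
#            
#            
#            

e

             
             
             
             
  ####.##    
  ####.##    
  #...@..    
  #.##.##    
  ...#.##    
             
             
             
             

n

             
             
             
             
    ##.##    
  ####.##    
  ####@##    
  #......    
  #.##.##    
  ...#.##    
             
             
             

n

             
             
             
             
    ##.##    
    ##.##    
  ####@##    
  ####.##    
  #......    
  #.##.##    
  ...#.##    
             
             

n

             
             
             
             
    ##.##    
    ##.##    
    ##@##    
  ####.##    
  ####.##    
  #......    
  #.##.##    
  ...#.##    
             

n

             
             
             
             
    .....    
    ##.##    
    ##@##    
    ##.##    
  ####.##    
  ####.##    
  #......    
  #.##.##    
  ...#.##    

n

             
             
             
             
    .....    
    .....    
    ##@##    
    ##.##    
    ##.##    
  ####.##    
  ####.##    
  #......    
  #.##.##    

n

             
             
             
             
    ..+..    
    .....    
    ..@..    
    ##.##    
    ##.##    
    ##.##    
  ####.##    
  ####.##    
  #......    

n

             
             
             
             
    ##.##    
    ..+..    
    ..@..    
    .....    
    ##.##    
    ##.##    
    ##.##    
  ####.##    
  ####.##    

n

             
             
             
             
    ##.##    
    ##.##    
    ..@..    
    .....    
    .....    
    ##.##    
    ##.##    
    ##.##    
  ####.##    

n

             
             
             
             
    ##.##    
    ##.##    
    ##@##    
    ..+..    
    .....    
    .....    
    ##.##    
    ##.##    
    ##.##    

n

             
             
             
             
    ##...    
    ##.##    
    ##@##    
    ##.##    
    ..+..    
    .....    
    .....    
    ##.##    
    ##.##    

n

             
             
             
             
    #####    
    ##...    
    ##@##    
    ##.##    
    ##.##    
    ..+..    
    .....    
    .....    
    ##.##    

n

             
             
             
             
    #####    
    #####    
    ##@..    
    ##.##    
    ##.##    
    ##.##    
    ..+..    
    .....    
    .....    

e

             
             
             
             
   ######    
   ######    
   ##.@..    
   ##.###    
   ##.###    
   ##.##     
   ..+..     
   .....     
   .....     

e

             
             
             
             
  #######    
  #######    
  ##..@..    
  ##.####    
  ##.####    
  ##.##      
  ..+..      
  .....      
  .....      

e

             
             
             
             
 ########    
 ########    
 ##...@..    
 ##.#####    
 ##.#####    
 ##.##       
 ..+..       
 .....       
 .....       

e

             
             
             
             
#########    
#########    
##....@..    
##.######    
##.######    
##.##        
..+..        
.....        
.....        

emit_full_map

  #########
  #########
  ##....@..
  ##.######
  ##.######
  ##.##    
  ..+..    
  .....    
  .....    
  ##.##    
  ##.##    
  ##.##    
####.##    
####.##    
#......    
#.##.##    
...#.##    

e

             
             
             
             
#########    
#########    
#.....@..    
#.#######    
#.#######    
#.##         
.+..         
....         
....         

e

             
             
             
             
#########    
#########    
......@..    
.########    
.########    
.##          
+..          
...          
...          

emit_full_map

  ###########
  ###########
  ##......@..
  ##.########
  ##.########
  ##.##      
  ..+..      
  .....      
  .....      
  ##.##      
  ##.##      
  ##.##      
####.##      
####.##      
#......      
#.##.##      
...#.##      


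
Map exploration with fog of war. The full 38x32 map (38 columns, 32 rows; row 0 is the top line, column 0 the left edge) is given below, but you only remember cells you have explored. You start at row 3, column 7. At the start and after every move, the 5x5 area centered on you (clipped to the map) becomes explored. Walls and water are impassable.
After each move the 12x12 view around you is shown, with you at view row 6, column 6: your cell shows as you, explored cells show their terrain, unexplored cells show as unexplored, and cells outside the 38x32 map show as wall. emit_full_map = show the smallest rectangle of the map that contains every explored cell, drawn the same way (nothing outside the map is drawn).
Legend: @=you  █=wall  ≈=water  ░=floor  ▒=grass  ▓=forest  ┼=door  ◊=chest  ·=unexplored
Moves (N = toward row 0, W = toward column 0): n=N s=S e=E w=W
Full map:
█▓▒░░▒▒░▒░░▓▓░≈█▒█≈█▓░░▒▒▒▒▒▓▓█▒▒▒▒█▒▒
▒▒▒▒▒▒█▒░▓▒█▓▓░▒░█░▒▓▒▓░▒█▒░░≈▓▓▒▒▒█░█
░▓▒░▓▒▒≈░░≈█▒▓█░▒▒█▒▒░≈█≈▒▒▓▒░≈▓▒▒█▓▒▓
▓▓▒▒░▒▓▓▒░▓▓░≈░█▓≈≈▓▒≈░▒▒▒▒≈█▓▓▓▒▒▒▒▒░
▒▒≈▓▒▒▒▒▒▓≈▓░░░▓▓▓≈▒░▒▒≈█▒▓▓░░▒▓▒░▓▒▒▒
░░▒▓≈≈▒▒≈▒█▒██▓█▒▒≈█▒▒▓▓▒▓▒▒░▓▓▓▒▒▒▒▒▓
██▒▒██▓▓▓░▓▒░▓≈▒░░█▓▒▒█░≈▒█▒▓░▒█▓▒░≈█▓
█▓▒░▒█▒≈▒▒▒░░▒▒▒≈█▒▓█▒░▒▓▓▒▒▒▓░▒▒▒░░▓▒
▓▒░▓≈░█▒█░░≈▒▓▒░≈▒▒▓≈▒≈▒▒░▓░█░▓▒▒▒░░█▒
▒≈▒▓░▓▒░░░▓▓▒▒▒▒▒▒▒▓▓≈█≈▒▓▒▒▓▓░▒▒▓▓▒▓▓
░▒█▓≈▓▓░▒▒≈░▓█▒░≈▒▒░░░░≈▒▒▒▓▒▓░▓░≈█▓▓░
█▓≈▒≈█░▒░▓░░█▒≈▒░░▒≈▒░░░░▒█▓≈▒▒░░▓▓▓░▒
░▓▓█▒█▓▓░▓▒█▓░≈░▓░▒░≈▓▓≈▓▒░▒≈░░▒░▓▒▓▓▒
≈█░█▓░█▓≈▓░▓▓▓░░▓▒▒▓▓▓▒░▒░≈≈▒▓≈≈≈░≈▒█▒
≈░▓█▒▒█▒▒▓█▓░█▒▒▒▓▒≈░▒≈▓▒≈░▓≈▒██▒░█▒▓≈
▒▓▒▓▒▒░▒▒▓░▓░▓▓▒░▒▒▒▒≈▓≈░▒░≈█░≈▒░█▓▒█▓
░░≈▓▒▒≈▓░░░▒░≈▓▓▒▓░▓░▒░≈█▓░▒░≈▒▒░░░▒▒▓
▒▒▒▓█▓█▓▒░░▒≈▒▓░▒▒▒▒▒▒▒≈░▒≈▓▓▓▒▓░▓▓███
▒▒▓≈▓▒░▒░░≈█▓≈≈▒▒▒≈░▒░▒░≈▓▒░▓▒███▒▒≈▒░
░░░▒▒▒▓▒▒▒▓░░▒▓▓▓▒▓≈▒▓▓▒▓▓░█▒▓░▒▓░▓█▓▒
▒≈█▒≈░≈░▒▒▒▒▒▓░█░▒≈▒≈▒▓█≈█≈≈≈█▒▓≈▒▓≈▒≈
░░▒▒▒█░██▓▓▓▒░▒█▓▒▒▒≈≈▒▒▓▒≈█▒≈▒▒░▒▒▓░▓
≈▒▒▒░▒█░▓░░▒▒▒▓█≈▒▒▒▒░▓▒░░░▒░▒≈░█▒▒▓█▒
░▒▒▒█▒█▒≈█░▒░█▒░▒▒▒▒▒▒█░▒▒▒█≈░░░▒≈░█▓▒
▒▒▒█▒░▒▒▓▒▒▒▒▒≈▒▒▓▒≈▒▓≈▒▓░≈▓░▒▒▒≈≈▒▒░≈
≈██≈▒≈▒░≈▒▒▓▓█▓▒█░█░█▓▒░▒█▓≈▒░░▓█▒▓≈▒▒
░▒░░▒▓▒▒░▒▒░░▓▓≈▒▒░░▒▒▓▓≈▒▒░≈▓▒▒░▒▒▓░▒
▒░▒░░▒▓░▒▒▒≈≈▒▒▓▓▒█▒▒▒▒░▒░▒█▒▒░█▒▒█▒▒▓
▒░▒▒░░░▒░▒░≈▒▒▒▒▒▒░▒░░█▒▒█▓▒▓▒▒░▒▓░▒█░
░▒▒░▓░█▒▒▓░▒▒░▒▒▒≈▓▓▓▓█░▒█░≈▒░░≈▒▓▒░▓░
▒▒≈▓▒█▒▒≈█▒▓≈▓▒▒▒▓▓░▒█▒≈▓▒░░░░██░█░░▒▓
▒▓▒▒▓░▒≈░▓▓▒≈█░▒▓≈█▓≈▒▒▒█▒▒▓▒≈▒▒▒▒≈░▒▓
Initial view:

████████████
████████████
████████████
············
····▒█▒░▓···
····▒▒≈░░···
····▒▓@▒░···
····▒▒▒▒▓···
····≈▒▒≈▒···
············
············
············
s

████████████
████████████
············
····▒█▒░▓···
····▒▒≈░░···
····▒▓▓▒░···
····▒▒@▒▓···
····≈▒▒≈▒···
····█▓▓▓░···
············
············
············

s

████████████
············
····▒█▒░▓···
····▒▒≈░░···
····▒▓▓▒░···
····▒▒▒▒▓···
····≈▒@≈▒···
····█▓▓▓░···
····█▒≈▒▒···
············
············
············

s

············
····▒█▒░▓···
····▒▒≈░░···
····▒▓▓▒░···
····▒▒▒▒▓···
····≈▒▒≈▒···
····█▓@▓░···
····█▒≈▒▒···
····░█▒█░···
············
············
············

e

············
···▒█▒░▓····
···▒▒≈░░····
···▒▓▓▒░····
···▒▒▒▒▓≈···
···≈▒▒≈▒█···
···█▓▓@░▓···
···█▒≈▒▒▒···
···░█▒█░░···
············
············
············

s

···▒█▒░▓····
···▒▒≈░░····
···▒▓▓▒░····
···▒▒▒▒▓≈···
···≈▒▒≈▒█···
···█▓▓▓░▓···
···█▒≈@▒▒···
···░█▒█░░···
····▒░░░▓···
············
············
············

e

··▒█▒░▓·····
··▒▒≈░░·····
··▒▓▓▒░·····
··▒▒▒▒▓≈····
··≈▒▒≈▒█▒···
··█▓▓▓░▓▒···
··█▒≈▒@▒░···
··░█▒█░░≈···
···▒░░░▓▓···
············
············
············

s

··▒▒≈░░·····
··▒▓▓▒░·····
··▒▒▒▒▓≈····
··≈▒▒≈▒█▒···
··█▓▓▓░▓▒···
··█▒≈▒▒▒░···
··░█▒█@░≈···
···▒░░░▓▓···
····░▒▒≈░···
············
············
············

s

··▒▓▓▒░·····
··▒▒▒▒▓≈····
··≈▒▒≈▒█▒···
··█▓▓▓░▓▒···
··█▒≈▒▒▒░···
··░█▒█░░≈···
···▒░░@▓▓···
····░▒▒≈░···
····▒░▓░░···
············
············
············

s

··▒▒▒▒▓≈····
··≈▒▒≈▒█▒···
··█▓▓▓░▓▒···
··█▒≈▒▒▒░···
··░█▒█░░≈···
···▒░░░▓▓···
····░▒@≈░···
····▒░▓░░···
····▓░▓▒█···
············
············
············

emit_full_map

▒█▒░▓··
▒▒≈░░··
▒▓▓▒░··
▒▒▒▒▓≈·
≈▒▒≈▒█▒
█▓▓▓░▓▒
█▒≈▒▒▒░
░█▒█░░≈
·▒░░░▓▓
··░▒@≈░
··▒░▓░░
··▓░▓▒█

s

··≈▒▒≈▒█▒···
··█▓▓▓░▓▒···
··█▒≈▒▒▒░···
··░█▒█░░≈···
···▒░░░▓▓···
····░▒▒≈░···
····▒░@░░···
····▓░▓▒█···
····▓≈▓░▓···
············
············
············

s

··█▓▓▓░▓▒···
··█▒≈▒▒▒░···
··░█▒█░░≈···
···▒░░░▓▓···
····░▒▒≈░···
····▒░▓░░···
····▓░@▒█···
····▓≈▓░▓···
····▒▒▓█▓···
············
············
············

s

··█▒≈▒▒▒░···
··░█▒█░░≈···
···▒░░░▓▓···
····░▒▒≈░···
····▒░▓░░···
····▓░▓▒█···
····▓≈@░▓···
····▒▒▓█▓···
····▒▒▓░▓···
············
············
············

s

··░█▒█░░≈···
···▒░░░▓▓···
····░▒▒≈░···
····▒░▓░░···
····▓░▓▒█···
····▓≈▓░▓···
····▒▒@█▓···
····▒▒▓░▓···
····▓░░░▒···
············
············
············

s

···▒░░░▓▓···
····░▒▒≈░···
····▒░▓░░···
····▓░▓▒█···
····▓≈▓░▓···
····▒▒▓█▓···
····▒▒@░▓···
····▓░░░▒···
····▓▒░░▒···
············
············
············

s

····░▒▒≈░···
····▒░▓░░···
····▓░▓▒█···
····▓≈▓░▓···
····▒▒▓█▓···
····▒▒▓░▓···
····▓░@░▒···
····▓▒░░▒···
····▒░░≈█···
············
············
············

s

····▒░▓░░···
····▓░▓▒█···
····▓≈▓░▓···
····▒▒▓█▓···
····▒▒▓░▓···
····▓░░░▒···
····▓▒@░▒···
····▒░░≈█···
····▒▒▒▓░···
············
············
············

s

····▓░▓▒█···
····▓≈▓░▓···
····▒▒▓█▓···
····▒▒▓░▓···
····▓░░░▒···
····▓▒░░▒···
····▒░@≈█···
····▒▒▒▓░···
····░▒▒▒▒···
············
············
············

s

····▓≈▓░▓···
····▒▒▓█▓···
····▒▒▓░▓···
····▓░░░▒···
····▓▒░░▒···
····▒░░≈█···
····▒▒@▓░···
····░▒▒▒▒···
····██▓▓▓···
············
············
············

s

····▒▒▓█▓···
····▒▒▓░▓···
····▓░░░▒···
····▓▒░░▒···
····▒░░≈█···
····▒▒▒▓░···
····░▒@▒▒···
····██▓▓▓···
····░▓░░▒···
············
············
············

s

····▒▒▓░▓···
····▓░░░▒···
····▓▒░░▒···
····▒░░≈█···
····▒▒▒▓░···
····░▒▒▒▒···
····██@▓▓···
····░▓░░▒···
····▒≈█░▒···
············
············
············

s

····▓░░░▒···
····▓▒░░▒···
····▒░░≈█···
····▒▒▒▓░···
····░▒▒▒▒···
····██▓▓▓···
····░▓@░▒···
····▒≈█░▒···
····▒▓▒▒▒···
············
············
············

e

···▓░░░▒····
···▓▒░░▒····
···▒░░≈█····
···▒▒▒▓░····
···░▒▒▒▒▒···
···██▓▓▓▒···
···░▓░@▒▒···
···▒≈█░▒░···
···▒▓▒▒▒▒···
············
············
············

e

··▓░░░▒·····
··▓▒░░▒·····
··▒░░≈█·····
··▒▒▒▓░·····
··░▒▒▒▒▒▓···
··██▓▓▓▒░···
··░▓░░@▒▒···
··▒≈█░▒░█···
··▒▓▒▒▒▒▒···
············
············
············

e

·▓░░░▒······
·▓▒░░▒······
·▒░░≈█······
·▒▒▒▓░······
·░▒▒▒▒▒▓░···
·██▓▓▓▒░▒···
·░▓░░▒@▒▓···
·▒≈█░▒░█▒···
·▒▓▒▒▒▒▒≈···
············
············
············

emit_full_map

▒█▒░▓·····
▒▒≈░░·····
▒▓▓▒░·····
▒▒▒▒▓≈····
≈▒▒≈▒█▒···
█▓▓▓░▓▒···
█▒≈▒▒▒░···
░█▒█░░≈···
·▒░░░▓▓···
··░▒▒≈░···
··▒░▓░░···
··▓░▓▒█···
··▓≈▓░▓···
··▒▒▓█▓···
··▒▒▓░▓···
··▓░░░▒···
··▓▒░░▒···
··▒░░≈█···
··▒▒▒▓░···
··░▒▒▒▒▒▓░
··██▓▓▓▒░▒
··░▓░░▒@▒▓
··▒≈█░▒░█▒
··▒▓▒▒▒▒▒≈


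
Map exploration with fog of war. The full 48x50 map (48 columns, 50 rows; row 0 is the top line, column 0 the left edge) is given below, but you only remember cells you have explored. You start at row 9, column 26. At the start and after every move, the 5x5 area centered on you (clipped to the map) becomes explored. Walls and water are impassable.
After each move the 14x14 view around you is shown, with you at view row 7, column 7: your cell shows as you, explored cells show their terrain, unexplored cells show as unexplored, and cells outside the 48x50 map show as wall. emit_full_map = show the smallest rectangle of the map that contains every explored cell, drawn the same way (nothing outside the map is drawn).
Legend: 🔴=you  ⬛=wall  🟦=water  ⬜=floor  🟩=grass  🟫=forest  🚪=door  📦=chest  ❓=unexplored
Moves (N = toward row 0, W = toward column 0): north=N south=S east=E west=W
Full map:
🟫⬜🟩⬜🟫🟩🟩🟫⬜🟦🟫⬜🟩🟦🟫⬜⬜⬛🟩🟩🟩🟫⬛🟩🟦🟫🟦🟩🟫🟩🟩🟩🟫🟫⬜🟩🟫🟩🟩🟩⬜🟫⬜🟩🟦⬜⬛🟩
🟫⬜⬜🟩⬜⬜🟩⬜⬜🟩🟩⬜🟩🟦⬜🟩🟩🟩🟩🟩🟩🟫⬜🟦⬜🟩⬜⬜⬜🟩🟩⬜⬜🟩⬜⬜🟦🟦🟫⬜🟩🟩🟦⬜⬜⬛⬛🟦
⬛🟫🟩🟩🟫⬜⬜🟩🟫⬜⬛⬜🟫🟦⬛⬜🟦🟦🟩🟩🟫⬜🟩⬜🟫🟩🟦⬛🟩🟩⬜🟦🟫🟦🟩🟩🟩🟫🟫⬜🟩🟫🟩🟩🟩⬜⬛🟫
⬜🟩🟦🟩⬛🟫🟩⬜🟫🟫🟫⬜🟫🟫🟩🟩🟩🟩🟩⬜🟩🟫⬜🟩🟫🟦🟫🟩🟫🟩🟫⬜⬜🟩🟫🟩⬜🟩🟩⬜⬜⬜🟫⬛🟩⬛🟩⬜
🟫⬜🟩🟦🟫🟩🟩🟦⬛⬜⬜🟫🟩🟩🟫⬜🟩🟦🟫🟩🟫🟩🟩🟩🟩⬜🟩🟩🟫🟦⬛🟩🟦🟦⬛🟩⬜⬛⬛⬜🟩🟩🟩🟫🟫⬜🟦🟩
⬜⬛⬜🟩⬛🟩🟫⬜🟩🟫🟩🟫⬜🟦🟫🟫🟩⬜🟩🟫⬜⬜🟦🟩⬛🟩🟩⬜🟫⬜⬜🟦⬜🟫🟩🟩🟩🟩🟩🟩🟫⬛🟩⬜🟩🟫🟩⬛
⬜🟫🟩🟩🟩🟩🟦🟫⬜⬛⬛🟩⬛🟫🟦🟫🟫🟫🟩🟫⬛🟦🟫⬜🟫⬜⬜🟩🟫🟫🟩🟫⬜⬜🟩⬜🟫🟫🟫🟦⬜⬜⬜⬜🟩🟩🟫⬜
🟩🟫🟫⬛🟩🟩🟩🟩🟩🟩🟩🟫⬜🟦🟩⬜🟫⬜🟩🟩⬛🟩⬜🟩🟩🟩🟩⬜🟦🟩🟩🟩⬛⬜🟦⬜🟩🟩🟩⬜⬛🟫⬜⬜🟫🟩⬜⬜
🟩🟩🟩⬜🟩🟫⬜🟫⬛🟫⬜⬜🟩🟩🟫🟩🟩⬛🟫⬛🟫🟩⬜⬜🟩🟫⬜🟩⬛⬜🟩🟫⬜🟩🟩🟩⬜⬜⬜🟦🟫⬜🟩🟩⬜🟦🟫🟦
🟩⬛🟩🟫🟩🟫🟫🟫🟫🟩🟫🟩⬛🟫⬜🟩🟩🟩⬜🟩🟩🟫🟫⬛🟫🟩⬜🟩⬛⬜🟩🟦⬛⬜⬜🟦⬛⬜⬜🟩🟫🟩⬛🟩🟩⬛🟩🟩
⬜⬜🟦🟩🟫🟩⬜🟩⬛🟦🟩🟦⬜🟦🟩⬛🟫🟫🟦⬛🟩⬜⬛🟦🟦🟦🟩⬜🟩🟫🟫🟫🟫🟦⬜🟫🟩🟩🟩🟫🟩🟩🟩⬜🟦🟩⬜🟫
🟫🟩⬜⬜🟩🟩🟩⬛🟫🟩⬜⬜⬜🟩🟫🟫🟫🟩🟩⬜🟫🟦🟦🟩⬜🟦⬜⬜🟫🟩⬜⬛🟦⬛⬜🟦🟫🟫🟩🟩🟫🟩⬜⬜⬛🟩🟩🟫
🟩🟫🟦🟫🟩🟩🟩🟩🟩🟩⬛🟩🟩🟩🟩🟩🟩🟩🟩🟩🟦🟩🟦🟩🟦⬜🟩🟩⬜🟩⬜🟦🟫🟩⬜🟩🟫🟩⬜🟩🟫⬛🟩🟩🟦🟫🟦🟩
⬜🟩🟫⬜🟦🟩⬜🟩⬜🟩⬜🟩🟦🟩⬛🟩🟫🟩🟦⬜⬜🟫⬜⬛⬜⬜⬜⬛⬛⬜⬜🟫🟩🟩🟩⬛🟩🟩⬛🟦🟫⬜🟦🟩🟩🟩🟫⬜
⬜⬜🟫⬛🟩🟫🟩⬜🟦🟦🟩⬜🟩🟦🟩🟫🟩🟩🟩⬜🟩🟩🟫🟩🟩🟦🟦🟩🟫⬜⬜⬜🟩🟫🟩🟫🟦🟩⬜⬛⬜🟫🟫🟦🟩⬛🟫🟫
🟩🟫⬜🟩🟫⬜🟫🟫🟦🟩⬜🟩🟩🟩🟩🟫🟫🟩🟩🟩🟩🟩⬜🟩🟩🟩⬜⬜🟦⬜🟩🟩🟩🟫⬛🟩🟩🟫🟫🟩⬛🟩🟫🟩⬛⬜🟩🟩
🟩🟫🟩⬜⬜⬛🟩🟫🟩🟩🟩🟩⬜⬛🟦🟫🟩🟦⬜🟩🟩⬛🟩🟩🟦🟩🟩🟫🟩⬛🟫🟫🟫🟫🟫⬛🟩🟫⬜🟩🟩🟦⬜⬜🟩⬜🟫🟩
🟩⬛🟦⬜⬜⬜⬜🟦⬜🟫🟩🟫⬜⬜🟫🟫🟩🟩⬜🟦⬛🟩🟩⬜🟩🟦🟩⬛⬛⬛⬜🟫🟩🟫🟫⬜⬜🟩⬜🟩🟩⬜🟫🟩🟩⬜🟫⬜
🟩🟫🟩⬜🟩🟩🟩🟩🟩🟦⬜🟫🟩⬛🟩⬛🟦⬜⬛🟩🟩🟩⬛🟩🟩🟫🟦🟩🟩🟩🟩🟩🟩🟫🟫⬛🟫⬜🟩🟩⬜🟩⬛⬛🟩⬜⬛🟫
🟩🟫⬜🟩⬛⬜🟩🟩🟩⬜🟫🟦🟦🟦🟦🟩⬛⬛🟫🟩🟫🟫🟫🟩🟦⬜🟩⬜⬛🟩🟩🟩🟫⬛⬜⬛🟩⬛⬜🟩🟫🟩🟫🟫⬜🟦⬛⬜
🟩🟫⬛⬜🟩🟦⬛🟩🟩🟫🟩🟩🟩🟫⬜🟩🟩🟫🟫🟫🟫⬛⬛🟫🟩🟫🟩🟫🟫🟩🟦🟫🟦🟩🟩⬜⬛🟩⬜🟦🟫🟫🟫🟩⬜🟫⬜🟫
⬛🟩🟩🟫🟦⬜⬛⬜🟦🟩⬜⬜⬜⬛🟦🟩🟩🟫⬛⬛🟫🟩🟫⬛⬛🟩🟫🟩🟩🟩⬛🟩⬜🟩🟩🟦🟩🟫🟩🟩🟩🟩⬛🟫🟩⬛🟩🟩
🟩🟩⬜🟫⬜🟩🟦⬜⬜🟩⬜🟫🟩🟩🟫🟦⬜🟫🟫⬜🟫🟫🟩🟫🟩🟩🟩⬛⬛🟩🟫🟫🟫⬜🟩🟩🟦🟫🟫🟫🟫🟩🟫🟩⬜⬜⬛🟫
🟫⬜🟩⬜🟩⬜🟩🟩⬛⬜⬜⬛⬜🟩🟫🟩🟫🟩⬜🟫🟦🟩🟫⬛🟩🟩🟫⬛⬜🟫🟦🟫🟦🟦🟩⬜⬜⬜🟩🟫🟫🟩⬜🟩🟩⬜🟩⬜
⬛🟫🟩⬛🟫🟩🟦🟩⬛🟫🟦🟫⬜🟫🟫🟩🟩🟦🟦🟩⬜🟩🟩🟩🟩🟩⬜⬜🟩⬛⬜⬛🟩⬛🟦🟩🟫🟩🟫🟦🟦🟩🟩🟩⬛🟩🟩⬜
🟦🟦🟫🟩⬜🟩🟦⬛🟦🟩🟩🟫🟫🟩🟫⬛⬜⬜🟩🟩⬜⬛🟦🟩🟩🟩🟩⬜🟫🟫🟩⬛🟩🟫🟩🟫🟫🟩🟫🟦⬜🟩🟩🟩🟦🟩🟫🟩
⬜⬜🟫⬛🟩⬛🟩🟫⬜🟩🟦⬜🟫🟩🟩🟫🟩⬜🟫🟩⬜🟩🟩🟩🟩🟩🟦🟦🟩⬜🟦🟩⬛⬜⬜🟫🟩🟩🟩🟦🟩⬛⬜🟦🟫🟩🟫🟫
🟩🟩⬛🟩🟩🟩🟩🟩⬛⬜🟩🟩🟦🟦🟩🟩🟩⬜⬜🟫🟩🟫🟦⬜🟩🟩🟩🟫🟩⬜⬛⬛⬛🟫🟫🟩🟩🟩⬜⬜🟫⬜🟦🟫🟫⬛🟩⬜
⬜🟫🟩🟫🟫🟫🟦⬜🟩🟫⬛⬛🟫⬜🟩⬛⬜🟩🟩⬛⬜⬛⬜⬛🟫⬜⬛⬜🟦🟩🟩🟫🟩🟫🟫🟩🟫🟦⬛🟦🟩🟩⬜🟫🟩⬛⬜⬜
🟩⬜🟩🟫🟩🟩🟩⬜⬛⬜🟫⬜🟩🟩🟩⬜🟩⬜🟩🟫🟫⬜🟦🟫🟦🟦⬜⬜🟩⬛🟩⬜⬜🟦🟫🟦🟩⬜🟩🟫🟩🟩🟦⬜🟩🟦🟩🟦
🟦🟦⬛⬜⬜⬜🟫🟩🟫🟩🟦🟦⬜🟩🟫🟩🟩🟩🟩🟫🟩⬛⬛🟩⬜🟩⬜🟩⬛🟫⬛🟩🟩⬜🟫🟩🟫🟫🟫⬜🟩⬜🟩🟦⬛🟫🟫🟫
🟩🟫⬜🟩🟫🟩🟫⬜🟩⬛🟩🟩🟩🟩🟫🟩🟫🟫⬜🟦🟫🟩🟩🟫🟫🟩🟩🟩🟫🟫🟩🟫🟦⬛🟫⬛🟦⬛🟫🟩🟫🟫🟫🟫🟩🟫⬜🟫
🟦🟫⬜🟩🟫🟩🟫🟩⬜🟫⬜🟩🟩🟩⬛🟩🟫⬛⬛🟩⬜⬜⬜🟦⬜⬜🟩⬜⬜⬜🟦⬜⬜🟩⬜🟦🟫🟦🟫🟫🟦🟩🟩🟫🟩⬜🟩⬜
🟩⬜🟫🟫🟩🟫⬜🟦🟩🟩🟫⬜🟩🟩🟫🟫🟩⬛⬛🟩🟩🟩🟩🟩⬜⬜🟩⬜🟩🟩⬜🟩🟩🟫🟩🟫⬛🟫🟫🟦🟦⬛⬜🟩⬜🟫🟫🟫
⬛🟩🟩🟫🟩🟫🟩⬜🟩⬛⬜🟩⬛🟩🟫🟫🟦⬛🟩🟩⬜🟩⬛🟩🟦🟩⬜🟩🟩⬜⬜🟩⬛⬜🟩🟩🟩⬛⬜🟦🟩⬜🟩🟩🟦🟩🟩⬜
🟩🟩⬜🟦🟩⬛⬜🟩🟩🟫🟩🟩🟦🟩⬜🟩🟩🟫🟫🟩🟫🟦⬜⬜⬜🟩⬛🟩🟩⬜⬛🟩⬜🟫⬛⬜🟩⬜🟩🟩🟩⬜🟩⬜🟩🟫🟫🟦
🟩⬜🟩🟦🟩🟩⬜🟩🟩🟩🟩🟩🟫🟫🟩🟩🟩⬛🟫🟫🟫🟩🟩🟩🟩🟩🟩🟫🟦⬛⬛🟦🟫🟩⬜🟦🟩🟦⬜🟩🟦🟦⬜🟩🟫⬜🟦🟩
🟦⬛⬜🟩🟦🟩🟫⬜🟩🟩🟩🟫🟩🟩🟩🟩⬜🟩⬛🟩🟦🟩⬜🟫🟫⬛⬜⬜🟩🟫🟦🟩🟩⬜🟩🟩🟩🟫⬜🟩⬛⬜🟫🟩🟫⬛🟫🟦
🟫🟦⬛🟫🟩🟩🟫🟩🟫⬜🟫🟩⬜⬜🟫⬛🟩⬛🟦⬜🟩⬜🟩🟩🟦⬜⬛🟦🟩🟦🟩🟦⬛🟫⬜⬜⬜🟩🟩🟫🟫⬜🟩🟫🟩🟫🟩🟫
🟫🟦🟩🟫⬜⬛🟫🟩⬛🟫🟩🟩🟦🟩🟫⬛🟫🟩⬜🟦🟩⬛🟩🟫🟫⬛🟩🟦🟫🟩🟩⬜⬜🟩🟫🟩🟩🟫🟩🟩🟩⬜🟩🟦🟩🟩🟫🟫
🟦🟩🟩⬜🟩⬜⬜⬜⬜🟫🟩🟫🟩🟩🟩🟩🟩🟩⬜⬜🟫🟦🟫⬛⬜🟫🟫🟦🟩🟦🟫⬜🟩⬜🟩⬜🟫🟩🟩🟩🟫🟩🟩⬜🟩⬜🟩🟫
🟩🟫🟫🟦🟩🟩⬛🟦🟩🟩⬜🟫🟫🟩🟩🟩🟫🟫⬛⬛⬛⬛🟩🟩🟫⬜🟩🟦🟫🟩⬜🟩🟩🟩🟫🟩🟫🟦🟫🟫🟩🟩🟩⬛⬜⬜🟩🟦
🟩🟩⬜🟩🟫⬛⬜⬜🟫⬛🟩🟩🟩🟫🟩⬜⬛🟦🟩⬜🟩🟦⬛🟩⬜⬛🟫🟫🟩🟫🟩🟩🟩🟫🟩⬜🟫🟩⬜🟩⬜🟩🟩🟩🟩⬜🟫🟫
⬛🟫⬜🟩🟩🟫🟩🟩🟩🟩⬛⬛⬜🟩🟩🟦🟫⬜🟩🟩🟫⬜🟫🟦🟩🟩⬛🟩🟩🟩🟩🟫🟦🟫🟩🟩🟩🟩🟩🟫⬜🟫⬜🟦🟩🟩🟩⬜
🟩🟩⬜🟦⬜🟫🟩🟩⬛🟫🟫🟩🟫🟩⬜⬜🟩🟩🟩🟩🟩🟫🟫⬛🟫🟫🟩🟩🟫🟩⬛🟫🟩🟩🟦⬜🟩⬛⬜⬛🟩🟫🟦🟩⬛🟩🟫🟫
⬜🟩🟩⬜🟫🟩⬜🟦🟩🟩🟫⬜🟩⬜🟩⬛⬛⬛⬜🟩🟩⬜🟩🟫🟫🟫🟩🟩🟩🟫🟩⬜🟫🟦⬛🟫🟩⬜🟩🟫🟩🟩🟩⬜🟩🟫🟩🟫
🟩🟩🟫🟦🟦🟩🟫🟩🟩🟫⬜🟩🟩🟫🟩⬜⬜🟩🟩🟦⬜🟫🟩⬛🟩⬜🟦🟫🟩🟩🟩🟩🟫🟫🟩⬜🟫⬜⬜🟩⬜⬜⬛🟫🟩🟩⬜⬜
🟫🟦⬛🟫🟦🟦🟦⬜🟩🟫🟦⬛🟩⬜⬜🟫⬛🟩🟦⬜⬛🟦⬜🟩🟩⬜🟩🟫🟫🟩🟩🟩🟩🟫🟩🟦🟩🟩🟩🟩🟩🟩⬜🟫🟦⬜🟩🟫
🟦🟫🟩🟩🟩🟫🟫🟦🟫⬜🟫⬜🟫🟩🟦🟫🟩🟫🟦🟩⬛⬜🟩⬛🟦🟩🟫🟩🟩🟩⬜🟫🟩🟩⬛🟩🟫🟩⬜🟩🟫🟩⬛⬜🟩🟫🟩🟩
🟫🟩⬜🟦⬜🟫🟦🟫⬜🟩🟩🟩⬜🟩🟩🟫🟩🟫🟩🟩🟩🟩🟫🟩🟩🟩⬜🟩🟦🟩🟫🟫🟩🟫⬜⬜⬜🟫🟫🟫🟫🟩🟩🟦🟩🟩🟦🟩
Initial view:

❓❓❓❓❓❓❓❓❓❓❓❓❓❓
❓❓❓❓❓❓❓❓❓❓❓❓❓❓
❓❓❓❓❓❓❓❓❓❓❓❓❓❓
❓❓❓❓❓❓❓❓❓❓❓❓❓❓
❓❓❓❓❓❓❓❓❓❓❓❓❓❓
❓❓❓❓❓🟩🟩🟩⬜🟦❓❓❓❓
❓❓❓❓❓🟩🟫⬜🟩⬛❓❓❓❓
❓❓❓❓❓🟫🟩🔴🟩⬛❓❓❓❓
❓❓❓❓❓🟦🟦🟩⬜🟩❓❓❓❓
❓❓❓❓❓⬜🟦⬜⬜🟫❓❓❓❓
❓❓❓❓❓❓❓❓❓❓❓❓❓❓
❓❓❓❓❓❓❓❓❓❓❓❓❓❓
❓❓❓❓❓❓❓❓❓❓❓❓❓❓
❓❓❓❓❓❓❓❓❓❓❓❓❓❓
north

❓❓❓❓❓❓❓❓❓❓❓❓❓❓
❓❓❓❓❓❓❓❓❓❓❓❓❓❓
❓❓❓❓❓❓❓❓❓❓❓❓❓❓
❓❓❓❓❓❓❓❓❓❓❓❓❓❓
❓❓❓❓❓❓❓❓❓❓❓❓❓❓
❓❓❓❓❓🟫⬜⬜🟩🟫❓❓❓❓
❓❓❓❓❓🟩🟩🟩⬜🟦❓❓❓❓
❓❓❓❓❓🟩🟫🔴🟩⬛❓❓❓❓
❓❓❓❓❓🟫🟩⬜🟩⬛❓❓❓❓
❓❓❓❓❓🟦🟦🟩⬜🟩❓❓❓❓
❓❓❓❓❓⬜🟦⬜⬜🟫❓❓❓❓
❓❓❓❓❓❓❓❓❓❓❓❓❓❓
❓❓❓❓❓❓❓❓❓❓❓❓❓❓
❓❓❓❓❓❓❓❓❓❓❓❓❓❓

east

❓❓❓❓❓❓❓❓❓❓❓❓❓❓
❓❓❓❓❓❓❓❓❓❓❓❓❓❓
❓❓❓❓❓❓❓❓❓❓❓❓❓❓
❓❓❓❓❓❓❓❓❓❓❓❓❓❓
❓❓❓❓❓❓❓❓❓❓❓❓❓❓
❓❓❓❓🟫⬜⬜🟩🟫🟫❓❓❓❓
❓❓❓❓🟩🟩🟩⬜🟦🟩❓❓❓❓
❓❓❓❓🟩🟫⬜🔴⬛⬜❓❓❓❓
❓❓❓❓🟫🟩⬜🟩⬛⬜❓❓❓❓
❓❓❓❓🟦🟦🟩⬜🟩🟫❓❓❓❓
❓❓❓❓⬜🟦⬜⬜🟫❓❓❓❓❓
❓❓❓❓❓❓❓❓❓❓❓❓❓❓
❓❓❓❓❓❓❓❓❓❓❓❓❓❓
❓❓❓❓❓❓❓❓❓❓❓❓❓❓

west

❓❓❓❓❓❓❓❓❓❓❓❓❓❓
❓❓❓❓❓❓❓❓❓❓❓❓❓❓
❓❓❓❓❓❓❓❓❓❓❓❓❓❓
❓❓❓❓❓❓❓❓❓❓❓❓❓❓
❓❓❓❓❓❓❓❓❓❓❓❓❓❓
❓❓❓❓❓🟫⬜⬜🟩🟫🟫❓❓❓
❓❓❓❓❓🟩🟩🟩⬜🟦🟩❓❓❓
❓❓❓❓❓🟩🟫🔴🟩⬛⬜❓❓❓
❓❓❓❓❓🟫🟩⬜🟩⬛⬜❓❓❓
❓❓❓❓❓🟦🟦🟩⬜🟩🟫❓❓❓
❓❓❓❓❓⬜🟦⬜⬜🟫❓❓❓❓
❓❓❓❓❓❓❓❓❓❓❓❓❓❓
❓❓❓❓❓❓❓❓❓❓❓❓❓❓
❓❓❓❓❓❓❓❓❓❓❓❓❓❓

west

❓❓❓❓❓❓❓❓❓❓❓❓❓❓
❓❓❓❓❓❓❓❓❓❓❓❓❓❓
❓❓❓❓❓❓❓❓❓❓❓❓❓❓
❓❓❓❓❓❓❓❓❓❓❓❓❓❓
❓❓❓❓❓❓❓❓❓❓❓❓❓❓
❓❓❓❓❓⬜🟫⬜⬜🟩🟫🟫❓❓
❓❓❓❓❓🟩🟩🟩🟩⬜🟦🟩❓❓
❓❓❓❓❓⬜🟩🔴⬜🟩⬛⬜❓❓
❓❓❓❓❓⬛🟫🟩⬜🟩⬛⬜❓❓
❓❓❓❓❓🟦🟦🟦🟩⬜🟩🟫❓❓
❓❓❓❓❓❓⬜🟦⬜⬜🟫❓❓❓
❓❓❓❓❓❓❓❓❓❓❓❓❓❓
❓❓❓❓❓❓❓❓❓❓❓❓❓❓
❓❓❓❓❓❓❓❓❓❓❓❓❓❓

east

❓❓❓❓❓❓❓❓❓❓❓❓❓❓
❓❓❓❓❓❓❓❓❓❓❓❓❓❓
❓❓❓❓❓❓❓❓❓❓❓❓❓❓
❓❓❓❓❓❓❓❓❓❓❓❓❓❓
❓❓❓❓❓❓❓❓❓❓❓❓❓❓
❓❓❓❓⬜🟫⬜⬜🟩🟫🟫❓❓❓
❓❓❓❓🟩🟩🟩🟩⬜🟦🟩❓❓❓
❓❓❓❓⬜🟩🟫🔴🟩⬛⬜❓❓❓
❓❓❓❓⬛🟫🟩⬜🟩⬛⬜❓❓❓
❓❓❓❓🟦🟦🟦🟩⬜🟩🟫❓❓❓
❓❓❓❓❓⬜🟦⬜⬜🟫❓❓❓❓
❓❓❓❓❓❓❓❓❓❓❓❓❓❓
❓❓❓❓❓❓❓❓❓❓❓❓❓❓
❓❓❓❓❓❓❓❓❓❓❓❓❓❓

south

❓❓❓❓❓❓❓❓❓❓❓❓❓❓
❓❓❓❓❓❓❓❓❓❓❓❓❓❓
❓❓❓❓❓❓❓❓❓❓❓❓❓❓
❓❓❓❓❓❓❓❓❓❓❓❓❓❓
❓❓❓❓⬜🟫⬜⬜🟩🟫🟫❓❓❓
❓❓❓❓🟩🟩🟩🟩⬜🟦🟩❓❓❓
❓❓❓❓⬜🟩🟫⬜🟩⬛⬜❓❓❓
❓❓❓❓⬛🟫🟩🔴🟩⬛⬜❓❓❓
❓❓❓❓🟦🟦🟦🟩⬜🟩🟫❓❓❓
❓❓❓❓❓⬜🟦⬜⬜🟫❓❓❓❓
❓❓❓❓❓❓❓❓❓❓❓❓❓❓
❓❓❓❓❓❓❓❓❓❓❓❓❓❓
❓❓❓❓❓❓❓❓❓❓❓❓❓❓
❓❓❓❓❓❓❓❓❓❓❓❓❓❓

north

❓❓❓❓❓❓❓❓❓❓❓❓❓❓
❓❓❓❓❓❓❓❓❓❓❓❓❓❓
❓❓❓❓❓❓❓❓❓❓❓❓❓❓
❓❓❓❓❓❓❓❓❓❓❓❓❓❓
❓❓❓❓❓❓❓❓❓❓❓❓❓❓
❓❓❓❓⬜🟫⬜⬜🟩🟫🟫❓❓❓
❓❓❓❓🟩🟩🟩🟩⬜🟦🟩❓❓❓
❓❓❓❓⬜🟩🟫🔴🟩⬛⬜❓❓❓
❓❓❓❓⬛🟫🟩⬜🟩⬛⬜❓❓❓
❓❓❓❓🟦🟦🟦🟩⬜🟩🟫❓❓❓
❓❓❓❓❓⬜🟦⬜⬜🟫❓❓❓❓
❓❓❓❓❓❓❓❓❓❓❓❓❓❓
❓❓❓❓❓❓❓❓❓❓❓❓❓❓
❓❓❓❓❓❓❓❓❓❓❓❓❓❓

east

❓❓❓❓❓❓❓❓❓❓❓❓❓❓
❓❓❓❓❓❓❓❓❓❓❓❓❓❓
❓❓❓❓❓❓❓❓❓❓❓❓❓❓
❓❓❓❓❓❓❓❓❓❓❓❓❓❓
❓❓❓❓❓❓❓❓❓❓❓❓❓❓
❓❓❓⬜🟫⬜⬜🟩🟫🟫❓❓❓❓
❓❓❓🟩🟩🟩🟩⬜🟦🟩❓❓❓❓
❓❓❓⬜🟩🟫⬜🔴⬛⬜❓❓❓❓
❓❓❓⬛🟫🟩⬜🟩⬛⬜❓❓❓❓
❓❓❓🟦🟦🟦🟩⬜🟩🟫❓❓❓❓
❓❓❓❓⬜🟦⬜⬜🟫❓❓❓❓❓
❓❓❓❓❓❓❓❓❓❓❓❓❓❓
❓❓❓❓❓❓❓❓❓❓❓❓❓❓
❓❓❓❓❓❓❓❓❓❓❓❓❓❓

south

❓❓❓❓❓❓❓❓❓❓❓❓❓❓
❓❓❓❓❓❓❓❓❓❓❓❓❓❓
❓❓❓❓❓❓❓❓❓❓❓❓❓❓
❓❓❓❓❓❓❓❓❓❓❓❓❓❓
❓❓❓⬜🟫⬜⬜🟩🟫🟫❓❓❓❓
❓❓❓🟩🟩🟩🟩⬜🟦🟩❓❓❓❓
❓❓❓⬜🟩🟫⬜🟩⬛⬜❓❓❓❓
❓❓❓⬛🟫🟩⬜🔴⬛⬜❓❓❓❓
❓❓❓🟦🟦🟦🟩⬜🟩🟫❓❓❓❓
❓❓❓❓⬜🟦⬜⬜🟫🟩❓❓❓❓
❓❓❓❓❓❓❓❓❓❓❓❓❓❓
❓❓❓❓❓❓❓❓❓❓❓❓❓❓
❓❓❓❓❓❓❓❓❓❓❓❓❓❓
❓❓❓❓❓❓❓❓❓❓❓❓❓❓

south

❓❓❓❓❓❓❓❓❓❓❓❓❓❓
❓❓❓❓❓❓❓❓❓❓❓❓❓❓
❓❓❓❓❓❓❓❓❓❓❓❓❓❓
❓❓❓⬜🟫⬜⬜🟩🟫🟫❓❓❓❓
❓❓❓🟩🟩🟩🟩⬜🟦🟩❓❓❓❓
❓❓❓⬜🟩🟫⬜🟩⬛⬜❓❓❓❓
❓❓❓⬛🟫🟩⬜🟩⬛⬜❓❓❓❓
❓❓❓🟦🟦🟦🟩🔴🟩🟫❓❓❓❓
❓❓❓❓⬜🟦⬜⬜🟫🟩❓❓❓❓
❓❓❓❓❓⬜🟩🟩⬜🟩❓❓❓❓
❓❓❓❓❓❓❓❓❓❓❓❓❓❓
❓❓❓❓❓❓❓❓❓❓❓❓❓❓
❓❓❓❓❓❓❓❓❓❓❓❓❓❓
❓❓❓❓❓❓❓❓❓❓❓❓❓❓

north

❓❓❓❓❓❓❓❓❓❓❓❓❓❓
❓❓❓❓❓❓❓❓❓❓❓❓❓❓
❓❓❓❓❓❓❓❓❓❓❓❓❓❓
❓❓❓❓❓❓❓❓❓❓❓❓❓❓
❓❓❓⬜🟫⬜⬜🟩🟫🟫❓❓❓❓
❓❓❓🟩🟩🟩🟩⬜🟦🟩❓❓❓❓
❓❓❓⬜🟩🟫⬜🟩⬛⬜❓❓❓❓
❓❓❓⬛🟫🟩⬜🔴⬛⬜❓❓❓❓
❓❓❓🟦🟦🟦🟩⬜🟩🟫❓❓❓❓
❓❓❓❓⬜🟦⬜⬜🟫🟩❓❓❓❓
❓❓❓❓❓⬜🟩🟩⬜🟩❓❓❓❓
❓❓❓❓❓❓❓❓❓❓❓❓❓❓
❓❓❓❓❓❓❓❓❓❓❓❓❓❓
❓❓❓❓❓❓❓❓❓❓❓❓❓❓

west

❓❓❓❓❓❓❓❓❓❓❓❓❓❓
❓❓❓❓❓❓❓❓❓❓❓❓❓❓
❓❓❓❓❓❓❓❓❓❓❓❓❓❓
❓❓❓❓❓❓❓❓❓❓❓❓❓❓
❓❓❓❓⬜🟫⬜⬜🟩🟫🟫❓❓❓
❓❓❓❓🟩🟩🟩🟩⬜🟦🟩❓❓❓
❓❓❓❓⬜🟩🟫⬜🟩⬛⬜❓❓❓
❓❓❓❓⬛🟫🟩🔴🟩⬛⬜❓❓❓
❓❓❓❓🟦🟦🟦🟩⬜🟩🟫❓❓❓
❓❓❓❓❓⬜🟦⬜⬜🟫🟩❓❓❓
❓❓❓❓❓❓⬜🟩🟩⬜🟩❓❓❓
❓❓❓❓❓❓❓❓❓❓❓❓❓❓
❓❓❓❓❓❓❓❓❓❓❓❓❓❓
❓❓❓❓❓❓❓❓❓❓❓❓❓❓

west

❓❓❓❓❓❓❓❓❓❓❓❓❓❓
❓❓❓❓❓❓❓❓❓❓❓❓❓❓
❓❓❓❓❓❓❓❓❓❓❓❓❓❓
❓❓❓❓❓❓❓❓❓❓❓❓❓❓
❓❓❓❓❓⬜🟫⬜⬜🟩🟫🟫❓❓
❓❓❓❓❓🟩🟩🟩🟩⬜🟦🟩❓❓
❓❓❓❓❓⬜🟩🟫⬜🟩⬛⬜❓❓
❓❓❓❓❓⬛🟫🔴⬜🟩⬛⬜❓❓
❓❓❓❓❓🟦🟦🟦🟩⬜🟩🟫❓❓
❓❓❓❓❓🟩⬜🟦⬜⬜🟫🟩❓❓
❓❓❓❓❓❓❓⬜🟩🟩⬜🟩❓❓
❓❓❓❓❓❓❓❓❓❓❓❓❓❓
❓❓❓❓❓❓❓❓❓❓❓❓❓❓
❓❓❓❓❓❓❓❓❓❓❓❓❓❓

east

❓❓❓❓❓❓❓❓❓❓❓❓❓❓
❓❓❓❓❓❓❓❓❓❓❓❓❓❓
❓❓❓❓❓❓❓❓❓❓❓❓❓❓
❓❓❓❓❓❓❓❓❓❓❓❓❓❓
❓❓❓❓⬜🟫⬜⬜🟩🟫🟫❓❓❓
❓❓❓❓🟩🟩🟩🟩⬜🟦🟩❓❓❓
❓❓❓❓⬜🟩🟫⬜🟩⬛⬜❓❓❓
❓❓❓❓⬛🟫🟩🔴🟩⬛⬜❓❓❓
❓❓❓❓🟦🟦🟦🟩⬜🟩🟫❓❓❓
❓❓❓❓🟩⬜🟦⬜⬜🟫🟩❓❓❓
❓❓❓❓❓❓⬜🟩🟩⬜🟩❓❓❓
❓❓❓❓❓❓❓❓❓❓❓❓❓❓
❓❓❓❓❓❓❓❓❓❓❓❓❓❓
❓❓❓❓❓❓❓❓❓❓❓❓❓❓

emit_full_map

⬜🟫⬜⬜🟩🟫🟫
🟩🟩🟩🟩⬜🟦🟩
⬜🟩🟫⬜🟩⬛⬜
⬛🟫🟩🔴🟩⬛⬜
🟦🟦🟦🟩⬜🟩🟫
🟩⬜🟦⬜⬜🟫🟩
❓❓⬜🟩🟩⬜🟩
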